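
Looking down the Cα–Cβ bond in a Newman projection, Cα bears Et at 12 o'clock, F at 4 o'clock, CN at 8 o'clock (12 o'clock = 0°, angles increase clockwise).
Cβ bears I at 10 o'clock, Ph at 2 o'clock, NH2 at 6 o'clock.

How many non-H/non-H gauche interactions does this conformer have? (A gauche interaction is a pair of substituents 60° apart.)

6

Non-H gauche pairs: Et(0°)/I(300°); Et(0°)/Ph(60°); F(120°)/Ph(60°); F(120°)/NH2(180°); CN(240°)/I(300°); CN(240°)/NH2(180°) — 6 interactions.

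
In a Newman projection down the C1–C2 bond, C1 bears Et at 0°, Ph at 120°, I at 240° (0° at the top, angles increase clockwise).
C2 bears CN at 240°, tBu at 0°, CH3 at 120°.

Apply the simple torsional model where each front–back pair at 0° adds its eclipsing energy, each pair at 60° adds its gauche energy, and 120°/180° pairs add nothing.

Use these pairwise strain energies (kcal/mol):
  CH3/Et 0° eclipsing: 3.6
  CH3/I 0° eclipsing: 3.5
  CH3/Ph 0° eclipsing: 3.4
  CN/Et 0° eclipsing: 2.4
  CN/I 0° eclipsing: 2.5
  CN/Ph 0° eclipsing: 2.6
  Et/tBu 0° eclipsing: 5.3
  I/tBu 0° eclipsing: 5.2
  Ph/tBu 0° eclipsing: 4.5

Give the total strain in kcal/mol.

This conformer (eclipsed): Et–tBu eclipsed, Ph–CH3 eclipsed, I–CN eclipsed; 5.3 + 3.4 + 2.5 = 11.2 kcal/mol.

11.2 kcal/mol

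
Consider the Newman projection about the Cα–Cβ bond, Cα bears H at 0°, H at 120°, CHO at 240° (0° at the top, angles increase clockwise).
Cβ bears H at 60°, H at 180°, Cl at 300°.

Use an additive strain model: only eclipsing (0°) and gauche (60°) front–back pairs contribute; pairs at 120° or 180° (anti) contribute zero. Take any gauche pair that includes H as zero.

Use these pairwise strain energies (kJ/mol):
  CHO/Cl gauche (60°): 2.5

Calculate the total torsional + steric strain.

This conformer (staggered): CHO–Cl gauche; 2.5 = 2.5 kJ/mol.

2.5 kJ/mol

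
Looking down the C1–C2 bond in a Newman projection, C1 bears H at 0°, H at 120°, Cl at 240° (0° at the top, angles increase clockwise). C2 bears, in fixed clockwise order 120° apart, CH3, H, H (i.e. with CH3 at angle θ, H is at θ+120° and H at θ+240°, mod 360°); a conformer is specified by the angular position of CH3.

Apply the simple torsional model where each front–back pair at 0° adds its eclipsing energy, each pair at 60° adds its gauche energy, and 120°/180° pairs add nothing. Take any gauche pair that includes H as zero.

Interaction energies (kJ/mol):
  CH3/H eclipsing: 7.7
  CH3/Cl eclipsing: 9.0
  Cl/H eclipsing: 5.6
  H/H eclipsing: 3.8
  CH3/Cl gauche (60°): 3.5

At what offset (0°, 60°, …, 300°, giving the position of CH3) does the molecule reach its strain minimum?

CH3 at 0° (eclipsed): H–CH3 eclipsed, H–H eclipsed, Cl–H eclipsed; 7.7 + 3.8 + 5.6 = 17.1 kJ/mol.
CH3 at 60° (staggered): no non-H gauche contacts → 0.0 kJ/mol.
CH3 at 120° (eclipsed): H–H eclipsed, H–CH3 eclipsed, Cl–H eclipsed; 3.8 + 7.7 + 5.6 = 17.1 kJ/mol.
CH3 at 180° (staggered): Cl–CH3 gauche; 3.5 = 3.5 kJ/mol.
CH3 at 240° (eclipsed): H–H eclipsed, H–H eclipsed, Cl–CH3 eclipsed; 3.8 + 3.8 + 9.0 = 16.6 kJ/mol.
CH3 at 300° (staggered): Cl–CH3 gauche; 3.5 = 3.5 kJ/mol.
The minimum (0.0 kJ/mol) occurs with CH3 at 60°.

60°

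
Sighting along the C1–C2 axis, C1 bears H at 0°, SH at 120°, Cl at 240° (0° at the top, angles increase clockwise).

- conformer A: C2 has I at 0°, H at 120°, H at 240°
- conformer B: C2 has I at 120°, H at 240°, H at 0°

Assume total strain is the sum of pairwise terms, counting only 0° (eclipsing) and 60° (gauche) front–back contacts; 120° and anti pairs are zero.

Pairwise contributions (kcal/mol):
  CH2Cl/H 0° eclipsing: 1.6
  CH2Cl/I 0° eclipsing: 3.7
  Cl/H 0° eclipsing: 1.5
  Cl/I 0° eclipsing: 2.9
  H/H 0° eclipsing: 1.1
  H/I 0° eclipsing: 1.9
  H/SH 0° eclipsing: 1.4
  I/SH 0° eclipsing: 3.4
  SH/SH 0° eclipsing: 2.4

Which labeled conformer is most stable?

A

A (eclipsed): H(0°)/I(0°) eclipsed 1.9; SH(120°)/H(120°) eclipsed 1.4; Cl(240°)/H(240°) eclipsed 1.5 → 4.8 kcal/mol.
B (eclipsed): H(0°)/H(0°) eclipsed 1.1; SH(120°)/I(120°) eclipsed 3.4; Cl(240°)/H(240°) eclipsed 1.5 → 6.0 kcal/mol.
A has the lowest total (4.8 kcal/mol).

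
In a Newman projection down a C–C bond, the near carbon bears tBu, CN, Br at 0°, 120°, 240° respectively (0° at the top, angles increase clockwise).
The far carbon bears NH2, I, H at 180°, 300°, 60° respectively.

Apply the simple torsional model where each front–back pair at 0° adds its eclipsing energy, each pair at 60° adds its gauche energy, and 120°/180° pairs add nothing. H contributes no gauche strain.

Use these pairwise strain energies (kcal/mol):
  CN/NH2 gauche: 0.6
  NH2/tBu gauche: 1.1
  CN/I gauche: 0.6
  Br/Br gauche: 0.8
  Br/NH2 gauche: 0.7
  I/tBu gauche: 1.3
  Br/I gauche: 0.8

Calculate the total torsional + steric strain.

This conformer (staggered): tBu(0°)/I(300°) gauche 1.3; CN(120°)/NH2(180°) gauche 0.6; Br(240°)/NH2(180°) gauche 0.7; Br(240°)/I(300°) gauche 0.8 → 3.4 kcal/mol.

3.4 kcal/mol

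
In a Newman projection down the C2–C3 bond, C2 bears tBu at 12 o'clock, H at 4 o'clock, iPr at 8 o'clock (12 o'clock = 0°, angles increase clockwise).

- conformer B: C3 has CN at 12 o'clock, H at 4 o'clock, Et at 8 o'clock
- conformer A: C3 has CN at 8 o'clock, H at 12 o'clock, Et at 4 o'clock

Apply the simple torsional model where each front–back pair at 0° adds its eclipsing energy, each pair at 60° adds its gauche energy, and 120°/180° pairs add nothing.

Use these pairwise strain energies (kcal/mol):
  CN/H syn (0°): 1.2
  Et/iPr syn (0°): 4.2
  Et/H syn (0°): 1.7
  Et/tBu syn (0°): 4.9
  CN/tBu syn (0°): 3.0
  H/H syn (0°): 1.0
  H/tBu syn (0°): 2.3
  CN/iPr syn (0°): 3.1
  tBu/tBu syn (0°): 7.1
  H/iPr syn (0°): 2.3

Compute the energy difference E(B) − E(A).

B (eclipsed): tBu–CN eclipsed, H–H eclipsed, iPr–Et eclipsed; 3.0 + 1.0 + 4.2 = 8.2 kcal/mol.
A (eclipsed): tBu–H eclipsed, H–Et eclipsed, iPr–CN eclipsed; 2.3 + 1.7 + 3.1 = 7.1 kcal/mol.
E(B) − E(A) = 8.2 − 7.1 = +1.1 kcal/mol.

+1.1 kcal/mol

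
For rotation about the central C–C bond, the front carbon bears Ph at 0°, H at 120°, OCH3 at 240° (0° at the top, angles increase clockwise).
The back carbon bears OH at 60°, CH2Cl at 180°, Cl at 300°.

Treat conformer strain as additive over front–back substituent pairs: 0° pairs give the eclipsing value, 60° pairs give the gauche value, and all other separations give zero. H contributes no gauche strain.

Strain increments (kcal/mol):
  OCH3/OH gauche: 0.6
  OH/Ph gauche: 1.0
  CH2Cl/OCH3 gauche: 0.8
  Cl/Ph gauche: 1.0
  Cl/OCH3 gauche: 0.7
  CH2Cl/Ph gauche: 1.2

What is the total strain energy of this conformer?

This conformer (staggered): Ph–OH gauche, Ph–Cl gauche, OCH3–CH2Cl gauche, OCH3–Cl gauche; 1.0 + 1.0 + 0.8 + 0.7 = 3.5 kcal/mol.

3.5 kcal/mol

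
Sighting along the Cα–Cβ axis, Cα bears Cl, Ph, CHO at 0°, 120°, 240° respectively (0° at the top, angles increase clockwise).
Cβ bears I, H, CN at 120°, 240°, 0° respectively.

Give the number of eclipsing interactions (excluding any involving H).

2

Non-H eclipsing pairs: Cl(0°)/CN(0°); Ph(120°)/I(120°) — 2 interactions.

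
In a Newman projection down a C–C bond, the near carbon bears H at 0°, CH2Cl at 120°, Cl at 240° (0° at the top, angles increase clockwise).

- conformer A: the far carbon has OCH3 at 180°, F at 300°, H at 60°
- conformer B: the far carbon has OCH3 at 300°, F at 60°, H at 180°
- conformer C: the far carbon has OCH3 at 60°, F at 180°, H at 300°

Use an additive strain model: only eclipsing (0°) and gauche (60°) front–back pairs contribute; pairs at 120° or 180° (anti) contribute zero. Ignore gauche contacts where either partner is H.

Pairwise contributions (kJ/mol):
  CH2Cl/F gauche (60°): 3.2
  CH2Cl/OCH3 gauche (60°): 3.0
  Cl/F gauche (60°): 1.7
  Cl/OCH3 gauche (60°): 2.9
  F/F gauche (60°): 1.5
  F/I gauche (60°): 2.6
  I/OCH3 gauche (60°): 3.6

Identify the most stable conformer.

B

A (staggered): CH2Cl(120°)/OCH3(180°) gauche 3.0; Cl(240°)/OCH3(180°) gauche 2.9; Cl(240°)/F(300°) gauche 1.7 → 7.6 kJ/mol.
B (staggered): CH2Cl(120°)/F(60°) gauche 3.2; Cl(240°)/OCH3(300°) gauche 2.9 → 6.1 kJ/mol.
C (staggered): CH2Cl(120°)/OCH3(60°) gauche 3.0; CH2Cl(120°)/F(180°) gauche 3.2; Cl(240°)/F(180°) gauche 1.7 → 7.9 kJ/mol.
B has the lowest total (6.1 kJ/mol).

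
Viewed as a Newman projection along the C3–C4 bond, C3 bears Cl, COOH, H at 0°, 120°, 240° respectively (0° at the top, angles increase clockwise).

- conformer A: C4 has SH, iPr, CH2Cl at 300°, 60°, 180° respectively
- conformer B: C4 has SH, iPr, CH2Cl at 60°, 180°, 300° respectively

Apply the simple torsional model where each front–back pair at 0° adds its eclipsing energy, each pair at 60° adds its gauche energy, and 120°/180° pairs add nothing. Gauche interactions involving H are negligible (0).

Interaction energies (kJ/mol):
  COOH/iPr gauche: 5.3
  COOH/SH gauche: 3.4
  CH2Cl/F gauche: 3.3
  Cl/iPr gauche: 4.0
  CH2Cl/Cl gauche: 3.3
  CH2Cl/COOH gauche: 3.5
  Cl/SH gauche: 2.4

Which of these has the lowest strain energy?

A is staggered. Cl at 0° is gauche with SH at 300° (2.4); Cl at 0° is gauche with iPr at 60° (4.0); COOH at 120° is gauche with iPr at 60° (5.3); COOH at 120° is gauche with CH2Cl at 180° (3.5). Total 15.2 kJ/mol.
B is staggered. Cl at 0° is gauche with SH at 60° (2.4); Cl at 0° is gauche with CH2Cl at 300° (3.3); COOH at 120° is gauche with SH at 60° (3.4); COOH at 120° is gauche with iPr at 180° (5.3). Total 14.4 kJ/mol.
B has the lowest total (14.4 kJ/mol).

B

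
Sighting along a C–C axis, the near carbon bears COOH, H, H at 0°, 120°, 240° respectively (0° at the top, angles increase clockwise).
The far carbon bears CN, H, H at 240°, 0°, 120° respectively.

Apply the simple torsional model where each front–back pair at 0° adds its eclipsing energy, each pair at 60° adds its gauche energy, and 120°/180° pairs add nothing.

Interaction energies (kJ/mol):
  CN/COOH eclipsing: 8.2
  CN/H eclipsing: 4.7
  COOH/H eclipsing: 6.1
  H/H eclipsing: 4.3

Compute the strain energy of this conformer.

15.1 kJ/mol

This conformer (eclipsed): COOH–H eclipsed, H–H eclipsed, H–CN eclipsed; 6.1 + 4.3 + 4.7 = 15.1 kJ/mol.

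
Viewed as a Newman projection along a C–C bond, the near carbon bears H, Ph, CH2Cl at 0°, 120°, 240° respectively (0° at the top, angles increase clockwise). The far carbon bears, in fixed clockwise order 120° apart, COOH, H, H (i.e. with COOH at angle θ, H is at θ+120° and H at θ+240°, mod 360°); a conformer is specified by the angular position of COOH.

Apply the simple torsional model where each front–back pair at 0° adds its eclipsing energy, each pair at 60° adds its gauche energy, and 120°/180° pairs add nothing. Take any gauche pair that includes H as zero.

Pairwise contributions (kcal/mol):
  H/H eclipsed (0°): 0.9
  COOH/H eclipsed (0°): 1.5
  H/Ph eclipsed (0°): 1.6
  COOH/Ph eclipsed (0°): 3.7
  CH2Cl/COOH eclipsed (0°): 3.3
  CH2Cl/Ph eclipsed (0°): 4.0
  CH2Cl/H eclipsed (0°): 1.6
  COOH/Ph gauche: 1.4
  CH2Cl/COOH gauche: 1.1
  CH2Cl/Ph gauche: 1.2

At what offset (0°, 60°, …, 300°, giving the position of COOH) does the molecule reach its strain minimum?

300°

COOH at 0° (eclipsed): H–COOH eclipsed, Ph–H eclipsed, CH2Cl–H eclipsed; 1.5 + 1.6 + 1.6 = 4.7 kcal/mol.
COOH at 60° (staggered): Ph–COOH gauche; 1.4 = 1.4 kcal/mol.
COOH at 120° (eclipsed): H–H eclipsed, Ph–COOH eclipsed, CH2Cl–H eclipsed; 0.9 + 3.7 + 1.6 = 6.2 kcal/mol.
COOH at 180° (staggered): Ph–COOH gauche, CH2Cl–COOH gauche; 1.4 + 1.1 = 2.5 kcal/mol.
COOH at 240° (eclipsed): H–H eclipsed, Ph–H eclipsed, CH2Cl–COOH eclipsed; 0.9 + 1.6 + 3.3 = 5.8 kcal/mol.
COOH at 300° (staggered): CH2Cl–COOH gauche; 1.1 = 1.1 kcal/mol.
The minimum (1.1 kcal/mol) occurs with COOH at 300°.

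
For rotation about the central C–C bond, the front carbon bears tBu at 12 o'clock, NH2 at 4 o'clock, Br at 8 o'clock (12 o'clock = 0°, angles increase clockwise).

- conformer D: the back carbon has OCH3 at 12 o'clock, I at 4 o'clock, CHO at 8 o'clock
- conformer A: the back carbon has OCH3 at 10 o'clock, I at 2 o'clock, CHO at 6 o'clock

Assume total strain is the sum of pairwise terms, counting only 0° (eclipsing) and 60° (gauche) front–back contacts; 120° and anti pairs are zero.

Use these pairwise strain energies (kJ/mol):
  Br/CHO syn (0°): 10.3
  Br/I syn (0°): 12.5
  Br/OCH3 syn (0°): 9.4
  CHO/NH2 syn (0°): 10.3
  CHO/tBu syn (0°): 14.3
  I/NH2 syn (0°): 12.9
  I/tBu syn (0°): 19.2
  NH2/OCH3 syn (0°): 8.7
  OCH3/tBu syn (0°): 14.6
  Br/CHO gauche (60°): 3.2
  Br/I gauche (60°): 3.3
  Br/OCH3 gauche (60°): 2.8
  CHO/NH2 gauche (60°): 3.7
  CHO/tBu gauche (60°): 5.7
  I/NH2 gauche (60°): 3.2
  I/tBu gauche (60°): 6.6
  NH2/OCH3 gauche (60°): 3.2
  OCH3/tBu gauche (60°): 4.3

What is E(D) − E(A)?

D is eclipsed. tBu at 0° is eclipsed with OCH3 at 0° (14.6); NH2 at 120° is eclipsed with I at 120° (12.9); Br at 240° is eclipsed with CHO at 240° (10.3). Total 37.8 kJ/mol.
A is staggered. tBu at 0° is gauche with OCH3 at 300° (4.3); tBu at 0° is gauche with I at 60° (6.6); NH2 at 120° is gauche with I at 60° (3.2); NH2 at 120° is gauche with CHO at 180° (3.7); Br at 240° is gauche with OCH3 at 300° (2.8); Br at 240° is gauche with CHO at 180° (3.2). Total 23.8 kJ/mol.
E(D) − E(A) = 37.8 − 23.8 = +14.0 kJ/mol.

+14.0 kJ/mol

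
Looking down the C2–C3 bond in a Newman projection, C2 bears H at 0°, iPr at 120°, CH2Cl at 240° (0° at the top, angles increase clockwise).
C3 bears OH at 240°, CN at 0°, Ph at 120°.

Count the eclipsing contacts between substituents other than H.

Non-H eclipsing pairs: iPr(120°)/Ph(120°); CH2Cl(240°)/OH(240°) — 2 interactions.

2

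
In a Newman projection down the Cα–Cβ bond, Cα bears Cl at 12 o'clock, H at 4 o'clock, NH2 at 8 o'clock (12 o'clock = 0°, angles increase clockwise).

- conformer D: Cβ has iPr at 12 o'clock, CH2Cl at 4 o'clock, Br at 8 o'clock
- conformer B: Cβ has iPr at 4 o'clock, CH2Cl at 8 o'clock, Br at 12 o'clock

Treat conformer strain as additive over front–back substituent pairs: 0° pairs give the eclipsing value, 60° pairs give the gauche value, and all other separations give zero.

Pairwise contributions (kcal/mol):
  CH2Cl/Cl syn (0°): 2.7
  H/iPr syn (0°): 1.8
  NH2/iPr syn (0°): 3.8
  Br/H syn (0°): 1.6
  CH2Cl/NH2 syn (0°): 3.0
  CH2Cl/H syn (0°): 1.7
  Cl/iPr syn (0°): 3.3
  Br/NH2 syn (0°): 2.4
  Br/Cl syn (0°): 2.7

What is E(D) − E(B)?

-0.1 kcal/mol

D is eclipsed. Cl at 0° is eclipsed with iPr at 0° (3.3); H at 120° is eclipsed with CH2Cl at 120° (1.7); NH2 at 240° is eclipsed with Br at 240° (2.4). Total 7.4 kcal/mol.
B is eclipsed. Cl at 0° is eclipsed with Br at 0° (2.7); H at 120° is eclipsed with iPr at 120° (1.8); NH2 at 240° is eclipsed with CH2Cl at 240° (3.0). Total 7.5 kcal/mol.
E(D) − E(B) = 7.4 − 7.5 = -0.1 kcal/mol.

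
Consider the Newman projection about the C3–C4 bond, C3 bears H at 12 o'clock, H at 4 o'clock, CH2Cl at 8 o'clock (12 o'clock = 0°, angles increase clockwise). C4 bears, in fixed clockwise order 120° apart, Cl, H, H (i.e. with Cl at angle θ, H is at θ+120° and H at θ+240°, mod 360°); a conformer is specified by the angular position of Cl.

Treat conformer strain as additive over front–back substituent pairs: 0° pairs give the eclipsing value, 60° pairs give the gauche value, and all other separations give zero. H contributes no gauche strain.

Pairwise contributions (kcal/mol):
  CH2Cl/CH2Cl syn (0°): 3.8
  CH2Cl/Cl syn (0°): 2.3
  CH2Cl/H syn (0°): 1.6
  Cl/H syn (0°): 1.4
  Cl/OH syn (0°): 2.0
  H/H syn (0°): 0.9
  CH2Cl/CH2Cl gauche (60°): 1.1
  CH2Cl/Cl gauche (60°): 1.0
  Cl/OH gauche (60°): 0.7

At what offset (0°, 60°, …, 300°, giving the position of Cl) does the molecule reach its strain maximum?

Cl at 0° is eclipsed. H at 0° is eclipsed with Cl at 0° (1.4); H at 120° is eclipsed with H at 120° (0.9); CH2Cl at 240° is eclipsed with H at 240° (1.6). Total 3.9 kcal/mol.
Cl at 60° (staggered): no non-H gauche contacts → 0.0 kcal/mol.
Cl at 120° is eclipsed. H at 0° is eclipsed with H at 0° (0.9); H at 120° is eclipsed with Cl at 120° (1.4); CH2Cl at 240° is eclipsed with H at 240° (1.6). Total 3.9 kcal/mol.
Cl at 180° is staggered. CH2Cl at 240° is gauche with Cl at 180° (1.0). Total 1.0 kcal/mol.
Cl at 240° is eclipsed. H at 0° is eclipsed with H at 0° (0.9); H at 120° is eclipsed with H at 120° (0.9); CH2Cl at 240° is eclipsed with Cl at 240° (2.3). Total 4.1 kcal/mol.
Cl at 300° is staggered. CH2Cl at 240° is gauche with Cl at 300° (1.0). Total 1.0 kcal/mol.
The maximum (4.1 kcal/mol) occurs with Cl at 240°.

240°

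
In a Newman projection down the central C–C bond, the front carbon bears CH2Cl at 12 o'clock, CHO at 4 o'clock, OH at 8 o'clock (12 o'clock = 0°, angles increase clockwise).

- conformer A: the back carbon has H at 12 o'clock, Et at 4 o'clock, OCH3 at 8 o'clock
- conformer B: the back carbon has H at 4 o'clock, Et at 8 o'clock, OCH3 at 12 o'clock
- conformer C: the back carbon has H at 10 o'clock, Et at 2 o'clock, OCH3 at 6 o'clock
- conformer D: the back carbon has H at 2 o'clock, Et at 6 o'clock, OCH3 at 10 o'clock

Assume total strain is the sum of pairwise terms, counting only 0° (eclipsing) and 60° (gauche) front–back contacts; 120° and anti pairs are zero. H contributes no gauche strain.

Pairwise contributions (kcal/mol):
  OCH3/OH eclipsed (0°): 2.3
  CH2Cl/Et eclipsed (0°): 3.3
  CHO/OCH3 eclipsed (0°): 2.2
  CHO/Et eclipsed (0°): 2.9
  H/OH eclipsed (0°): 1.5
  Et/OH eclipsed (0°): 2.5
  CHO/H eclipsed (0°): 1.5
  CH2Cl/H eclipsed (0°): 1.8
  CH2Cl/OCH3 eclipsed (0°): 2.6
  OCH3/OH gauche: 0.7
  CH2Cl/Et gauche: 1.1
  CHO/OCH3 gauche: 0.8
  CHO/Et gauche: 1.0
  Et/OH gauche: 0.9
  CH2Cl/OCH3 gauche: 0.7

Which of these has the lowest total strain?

A (eclipsed): CH2Cl–H eclipsed, CHO–Et eclipsed, OH–OCH3 eclipsed; 1.8 + 2.9 + 2.3 = 7.0 kcal/mol.
B (eclipsed): CH2Cl–OCH3 eclipsed, CHO–H eclipsed, OH–Et eclipsed; 2.6 + 1.5 + 2.5 = 6.6 kcal/mol.
C (staggered): CH2Cl–Et gauche, CHO–Et gauche, CHO–OCH3 gauche, OH–OCH3 gauche; 1.1 + 1.0 + 0.8 + 0.7 = 3.6 kcal/mol.
D (staggered): CH2Cl–OCH3 gauche, CHO–Et gauche, OH–Et gauche, OH–OCH3 gauche; 0.7 + 1.0 + 0.9 + 0.7 = 3.3 kcal/mol.
D has the lowest total (3.3 kcal/mol).

D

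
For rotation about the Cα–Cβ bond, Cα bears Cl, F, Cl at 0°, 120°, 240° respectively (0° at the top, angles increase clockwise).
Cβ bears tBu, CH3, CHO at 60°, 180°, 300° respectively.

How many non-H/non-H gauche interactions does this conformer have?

6

Non-H gauche pairs: Cl(0°)/tBu(60°); Cl(0°)/CHO(300°); F(120°)/tBu(60°); F(120°)/CH3(180°); Cl(240°)/CH3(180°); Cl(240°)/CHO(300°) — 6 interactions.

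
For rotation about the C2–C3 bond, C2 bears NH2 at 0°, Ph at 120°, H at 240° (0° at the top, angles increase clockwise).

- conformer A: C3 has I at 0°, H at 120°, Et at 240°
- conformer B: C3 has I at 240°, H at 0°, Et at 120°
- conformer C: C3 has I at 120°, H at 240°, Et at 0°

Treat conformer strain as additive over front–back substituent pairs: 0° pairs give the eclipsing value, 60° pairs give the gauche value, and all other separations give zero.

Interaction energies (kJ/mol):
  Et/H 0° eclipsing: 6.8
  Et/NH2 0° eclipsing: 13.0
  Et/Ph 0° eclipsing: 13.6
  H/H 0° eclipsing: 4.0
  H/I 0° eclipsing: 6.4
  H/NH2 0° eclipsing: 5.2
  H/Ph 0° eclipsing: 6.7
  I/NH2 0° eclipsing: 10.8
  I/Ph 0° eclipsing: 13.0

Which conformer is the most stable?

A

A (eclipsed): NH2(0°)/I(0°) eclipsed 10.8; Ph(120°)/H(120°) eclipsed 6.7; H(240°)/Et(240°) eclipsed 6.8 → 24.3 kJ/mol.
B (eclipsed): NH2(0°)/H(0°) eclipsed 5.2; Ph(120°)/Et(120°) eclipsed 13.6; H(240°)/I(240°) eclipsed 6.4 → 25.2 kJ/mol.
C (eclipsed): NH2(0°)/Et(0°) eclipsed 13.0; Ph(120°)/I(120°) eclipsed 13.0; H(240°)/H(240°) eclipsed 4.0 → 30.0 kJ/mol.
A has the lowest total (24.3 kJ/mol).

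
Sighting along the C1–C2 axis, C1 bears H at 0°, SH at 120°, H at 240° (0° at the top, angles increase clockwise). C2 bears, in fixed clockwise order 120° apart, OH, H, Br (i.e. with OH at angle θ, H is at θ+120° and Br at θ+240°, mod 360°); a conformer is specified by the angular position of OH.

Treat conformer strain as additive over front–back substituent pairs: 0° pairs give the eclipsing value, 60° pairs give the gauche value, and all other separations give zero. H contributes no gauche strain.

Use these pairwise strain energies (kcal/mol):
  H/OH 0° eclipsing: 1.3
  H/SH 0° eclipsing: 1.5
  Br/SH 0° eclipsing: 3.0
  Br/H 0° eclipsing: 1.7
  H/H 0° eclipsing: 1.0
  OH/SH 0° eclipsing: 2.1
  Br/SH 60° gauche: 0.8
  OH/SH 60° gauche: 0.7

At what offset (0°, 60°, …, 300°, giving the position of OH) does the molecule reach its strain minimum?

60°

OH at 0° is eclipsed. H at 0° is eclipsed with OH at 0° (1.3); SH at 120° is eclipsed with H at 120° (1.5); H at 240° is eclipsed with Br at 240° (1.7). Total 4.5 kcal/mol.
OH at 60° is staggered. SH at 120° is gauche with OH at 60° (0.7). Total 0.7 kcal/mol.
OH at 120° is eclipsed. H at 0° is eclipsed with Br at 0° (1.7); SH at 120° is eclipsed with OH at 120° (2.1); H at 240° is eclipsed with H at 240° (1.0). Total 4.8 kcal/mol.
OH at 180° is staggered. SH at 120° is gauche with OH at 180° (0.7); SH at 120° is gauche with Br at 60° (0.8). Total 1.5 kcal/mol.
OH at 240° is eclipsed. H at 0° is eclipsed with H at 0° (1.0); SH at 120° is eclipsed with Br at 120° (3.0); H at 240° is eclipsed with OH at 240° (1.3). Total 5.3 kcal/mol.
OH at 300° is staggered. SH at 120° is gauche with Br at 180° (0.8). Total 0.8 kcal/mol.
The minimum (0.7 kcal/mol) occurs with OH at 60°.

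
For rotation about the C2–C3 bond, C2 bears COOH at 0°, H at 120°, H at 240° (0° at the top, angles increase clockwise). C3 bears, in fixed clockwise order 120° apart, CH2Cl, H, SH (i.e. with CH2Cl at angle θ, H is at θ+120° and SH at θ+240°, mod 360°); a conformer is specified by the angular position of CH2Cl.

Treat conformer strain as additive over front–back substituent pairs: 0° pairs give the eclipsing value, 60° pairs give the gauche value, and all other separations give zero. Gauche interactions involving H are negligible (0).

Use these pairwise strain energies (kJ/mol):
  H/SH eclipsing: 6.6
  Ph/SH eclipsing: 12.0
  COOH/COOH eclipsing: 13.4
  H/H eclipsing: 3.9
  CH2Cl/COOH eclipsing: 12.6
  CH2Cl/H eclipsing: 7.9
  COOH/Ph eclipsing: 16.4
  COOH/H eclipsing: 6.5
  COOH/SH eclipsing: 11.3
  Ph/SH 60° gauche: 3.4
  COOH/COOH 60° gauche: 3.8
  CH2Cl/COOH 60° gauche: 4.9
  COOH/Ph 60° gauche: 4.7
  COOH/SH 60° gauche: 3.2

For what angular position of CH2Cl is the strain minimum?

CH2Cl at 0° (eclipsed): COOH(0°)/CH2Cl(0°) eclipsed 12.6; H(120°)/H(120°) eclipsed 3.9; H(240°)/SH(240°) eclipsed 6.6 → 23.1 kJ/mol.
CH2Cl at 60° (staggered): COOH(0°)/CH2Cl(60°) gauche 4.9; COOH(0°)/SH(300°) gauche 3.2 → 8.1 kJ/mol.
CH2Cl at 120° (eclipsed): COOH(0°)/SH(0°) eclipsed 11.3; H(120°)/CH2Cl(120°) eclipsed 7.9; H(240°)/H(240°) eclipsed 3.9 → 23.1 kJ/mol.
CH2Cl at 180° (staggered): COOH(0°)/SH(60°) gauche 3.2 → 3.2 kJ/mol.
CH2Cl at 240° (eclipsed): COOH(0°)/H(0°) eclipsed 6.5; H(120°)/SH(120°) eclipsed 6.6; H(240°)/CH2Cl(240°) eclipsed 7.9 → 21.0 kJ/mol.
CH2Cl at 300° (staggered): COOH(0°)/CH2Cl(300°) gauche 4.9 → 4.9 kJ/mol.
The minimum (3.2 kJ/mol) occurs with CH2Cl at 180°.

180°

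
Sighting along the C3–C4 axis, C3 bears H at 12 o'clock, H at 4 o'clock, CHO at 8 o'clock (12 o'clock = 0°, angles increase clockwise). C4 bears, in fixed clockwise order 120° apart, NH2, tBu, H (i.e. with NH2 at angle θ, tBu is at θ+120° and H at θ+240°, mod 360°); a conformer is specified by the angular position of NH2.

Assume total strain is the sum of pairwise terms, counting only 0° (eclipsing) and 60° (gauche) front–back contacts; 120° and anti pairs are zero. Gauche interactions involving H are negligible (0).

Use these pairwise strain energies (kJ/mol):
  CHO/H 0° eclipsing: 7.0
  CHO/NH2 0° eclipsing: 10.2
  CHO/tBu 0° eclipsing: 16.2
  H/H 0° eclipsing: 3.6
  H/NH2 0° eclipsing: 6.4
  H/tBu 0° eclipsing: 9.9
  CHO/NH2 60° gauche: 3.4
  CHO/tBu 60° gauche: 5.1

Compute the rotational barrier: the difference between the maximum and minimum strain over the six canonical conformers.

NH2 at 0° (eclipsed): H(0°)/NH2(0°) eclipsed 6.4; H(120°)/tBu(120°) eclipsed 9.9; CHO(240°)/H(240°) eclipsed 7.0 → 23.3 kJ/mol.
NH2 at 60° (staggered): CHO(240°)/tBu(180°) gauche 5.1 → 5.1 kJ/mol.
NH2 at 120° (eclipsed): H(0°)/H(0°) eclipsed 3.6; H(120°)/NH2(120°) eclipsed 6.4; CHO(240°)/tBu(240°) eclipsed 16.2 → 26.2 kJ/mol.
NH2 at 180° (staggered): CHO(240°)/NH2(180°) gauche 3.4; CHO(240°)/tBu(300°) gauche 5.1 → 8.5 kJ/mol.
NH2 at 240° (eclipsed): H(0°)/tBu(0°) eclipsed 9.9; H(120°)/H(120°) eclipsed 3.6; CHO(240°)/NH2(240°) eclipsed 10.2 → 23.7 kJ/mol.
NH2 at 300° (staggered): CHO(240°)/NH2(300°) gauche 3.4 → 3.4 kJ/mol.
Max at 120° (26.2 kJ/mol), min at 300° (3.4 kJ/mol); barrier = 22.8 kJ/mol.

22.8 kJ/mol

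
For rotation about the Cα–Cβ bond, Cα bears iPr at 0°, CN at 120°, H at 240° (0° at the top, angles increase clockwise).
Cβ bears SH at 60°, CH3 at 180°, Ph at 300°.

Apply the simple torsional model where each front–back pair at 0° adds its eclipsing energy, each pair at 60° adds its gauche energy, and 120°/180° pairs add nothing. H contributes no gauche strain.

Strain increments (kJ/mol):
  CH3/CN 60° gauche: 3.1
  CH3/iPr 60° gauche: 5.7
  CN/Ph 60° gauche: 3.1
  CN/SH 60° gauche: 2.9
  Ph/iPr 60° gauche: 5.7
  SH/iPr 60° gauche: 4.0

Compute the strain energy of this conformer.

15.7 kJ/mol

This conformer is staggered. iPr at 0° is gauche with SH at 60° (4.0); iPr at 0° is gauche with Ph at 300° (5.7); CN at 120° is gauche with SH at 60° (2.9); CN at 120° is gauche with CH3 at 180° (3.1). Total 15.7 kJ/mol.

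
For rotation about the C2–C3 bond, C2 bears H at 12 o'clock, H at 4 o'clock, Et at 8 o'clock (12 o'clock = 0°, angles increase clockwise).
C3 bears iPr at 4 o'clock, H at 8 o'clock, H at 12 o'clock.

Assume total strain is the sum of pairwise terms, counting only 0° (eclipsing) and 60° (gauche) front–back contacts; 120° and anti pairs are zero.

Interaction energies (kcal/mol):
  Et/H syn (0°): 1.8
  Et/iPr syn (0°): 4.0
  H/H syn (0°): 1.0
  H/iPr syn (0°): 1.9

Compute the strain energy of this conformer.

4.7 kcal/mol

This conformer (eclipsed): H(0°)/H(0°) eclipsed 1.0; H(120°)/iPr(120°) eclipsed 1.9; Et(240°)/H(240°) eclipsed 1.8 → 4.7 kcal/mol.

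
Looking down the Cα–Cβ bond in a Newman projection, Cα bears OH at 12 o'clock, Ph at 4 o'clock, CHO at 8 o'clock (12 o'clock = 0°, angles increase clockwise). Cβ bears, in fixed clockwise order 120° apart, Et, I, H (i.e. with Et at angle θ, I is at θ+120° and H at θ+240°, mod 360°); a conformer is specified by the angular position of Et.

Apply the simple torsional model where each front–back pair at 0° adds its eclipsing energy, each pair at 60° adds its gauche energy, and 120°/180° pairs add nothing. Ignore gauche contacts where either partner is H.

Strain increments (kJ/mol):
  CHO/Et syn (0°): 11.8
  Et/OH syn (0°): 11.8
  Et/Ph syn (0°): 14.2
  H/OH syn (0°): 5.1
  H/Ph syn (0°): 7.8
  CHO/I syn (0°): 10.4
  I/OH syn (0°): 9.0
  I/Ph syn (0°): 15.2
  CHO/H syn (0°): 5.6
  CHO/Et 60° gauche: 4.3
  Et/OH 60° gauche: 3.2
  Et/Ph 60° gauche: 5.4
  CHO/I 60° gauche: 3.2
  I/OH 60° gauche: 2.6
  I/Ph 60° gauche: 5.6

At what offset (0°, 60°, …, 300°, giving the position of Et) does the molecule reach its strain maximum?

Et at 0° (eclipsed): OH–Et eclipsed, Ph–I eclipsed, CHO–H eclipsed; 11.8 + 15.2 + 5.6 = 32.6 kJ/mol.
Et at 60° (staggered): OH–Et gauche, Ph–Et gauche, Ph–I gauche, CHO–I gauche; 3.2 + 5.4 + 5.6 + 3.2 = 17.4 kJ/mol.
Et at 120° (eclipsed): OH–H eclipsed, Ph–Et eclipsed, CHO–I eclipsed; 5.1 + 14.2 + 10.4 = 29.7 kJ/mol.
Et at 180° (staggered): OH–I gauche, Ph–Et gauche, CHO–Et gauche, CHO–I gauche; 2.6 + 5.4 + 4.3 + 3.2 = 15.5 kJ/mol.
Et at 240° (eclipsed): OH–I eclipsed, Ph–H eclipsed, CHO–Et eclipsed; 9.0 + 7.8 + 11.8 = 28.6 kJ/mol.
Et at 300° (staggered): OH–Et gauche, OH–I gauche, Ph–I gauche, CHO–Et gauche; 3.2 + 2.6 + 5.6 + 4.3 = 15.7 kJ/mol.
The maximum (32.6 kJ/mol) occurs with Et at 0°.

0°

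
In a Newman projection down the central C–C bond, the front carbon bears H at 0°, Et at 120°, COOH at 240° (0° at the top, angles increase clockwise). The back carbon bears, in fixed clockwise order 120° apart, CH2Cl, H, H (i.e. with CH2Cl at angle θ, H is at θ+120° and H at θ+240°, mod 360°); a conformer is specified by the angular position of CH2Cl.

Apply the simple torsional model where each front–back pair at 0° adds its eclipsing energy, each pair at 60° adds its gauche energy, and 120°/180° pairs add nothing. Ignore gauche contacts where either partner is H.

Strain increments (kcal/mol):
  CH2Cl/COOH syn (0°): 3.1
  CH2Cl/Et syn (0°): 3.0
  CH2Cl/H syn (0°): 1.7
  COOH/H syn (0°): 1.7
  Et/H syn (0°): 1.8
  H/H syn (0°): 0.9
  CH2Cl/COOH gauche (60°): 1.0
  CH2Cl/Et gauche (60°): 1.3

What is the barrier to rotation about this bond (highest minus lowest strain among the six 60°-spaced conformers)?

4.8 kcal/mol

CH2Cl at 0° (eclipsed): H(0°)/CH2Cl(0°) eclipsed 1.7; Et(120°)/H(120°) eclipsed 1.8; COOH(240°)/H(240°) eclipsed 1.7 → 5.2 kcal/mol.
CH2Cl at 60° (staggered): Et(120°)/CH2Cl(60°) gauche 1.3 → 1.3 kcal/mol.
CH2Cl at 120° (eclipsed): H(0°)/H(0°) eclipsed 0.9; Et(120°)/CH2Cl(120°) eclipsed 3.0; COOH(240°)/H(240°) eclipsed 1.7 → 5.6 kcal/mol.
CH2Cl at 180° (staggered): Et(120°)/CH2Cl(180°) gauche 1.3; COOH(240°)/CH2Cl(180°) gauche 1.0 → 2.3 kcal/mol.
CH2Cl at 240° (eclipsed): H(0°)/H(0°) eclipsed 0.9; Et(120°)/H(120°) eclipsed 1.8; COOH(240°)/CH2Cl(240°) eclipsed 3.1 → 5.8 kcal/mol.
CH2Cl at 300° (staggered): COOH(240°)/CH2Cl(300°) gauche 1.0 → 1.0 kcal/mol.
Max at 240° (5.8 kcal/mol), min at 300° (1.0 kcal/mol); barrier = 4.8 kcal/mol.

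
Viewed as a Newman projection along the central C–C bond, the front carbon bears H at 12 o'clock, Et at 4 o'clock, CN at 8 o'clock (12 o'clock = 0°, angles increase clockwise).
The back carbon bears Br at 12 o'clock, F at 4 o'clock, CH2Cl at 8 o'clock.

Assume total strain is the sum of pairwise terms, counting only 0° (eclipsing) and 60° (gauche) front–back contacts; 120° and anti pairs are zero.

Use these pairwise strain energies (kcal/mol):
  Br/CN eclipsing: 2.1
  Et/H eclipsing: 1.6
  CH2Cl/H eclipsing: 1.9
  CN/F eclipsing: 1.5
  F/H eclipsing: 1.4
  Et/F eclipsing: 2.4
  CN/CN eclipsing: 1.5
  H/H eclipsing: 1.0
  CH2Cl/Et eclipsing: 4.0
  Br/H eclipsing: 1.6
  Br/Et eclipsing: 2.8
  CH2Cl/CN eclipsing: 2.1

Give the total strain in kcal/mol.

This conformer (eclipsed): H–Br eclipsed, Et–F eclipsed, CN–CH2Cl eclipsed; 1.6 + 2.4 + 2.1 = 6.1 kcal/mol.

6.1 kcal/mol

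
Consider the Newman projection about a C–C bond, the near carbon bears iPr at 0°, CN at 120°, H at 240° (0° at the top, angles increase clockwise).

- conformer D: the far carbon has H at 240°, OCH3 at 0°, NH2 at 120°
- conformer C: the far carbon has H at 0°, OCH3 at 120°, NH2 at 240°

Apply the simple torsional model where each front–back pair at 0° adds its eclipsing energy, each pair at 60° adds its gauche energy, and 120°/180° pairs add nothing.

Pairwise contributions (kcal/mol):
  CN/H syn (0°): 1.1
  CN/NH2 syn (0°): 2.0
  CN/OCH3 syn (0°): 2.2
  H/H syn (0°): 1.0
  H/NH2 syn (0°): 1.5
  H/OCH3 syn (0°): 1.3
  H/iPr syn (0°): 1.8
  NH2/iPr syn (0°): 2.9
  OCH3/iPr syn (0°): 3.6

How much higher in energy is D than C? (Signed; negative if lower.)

D (eclipsed): iPr(0°)/OCH3(0°) eclipsed 3.6; CN(120°)/NH2(120°) eclipsed 2.0; H(240°)/H(240°) eclipsed 1.0 → 6.6 kcal/mol.
C (eclipsed): iPr(0°)/H(0°) eclipsed 1.8; CN(120°)/OCH3(120°) eclipsed 2.2; H(240°)/NH2(240°) eclipsed 1.5 → 5.5 kcal/mol.
E(D) − E(C) = 6.6 − 5.5 = +1.1 kcal/mol.

+1.1 kcal/mol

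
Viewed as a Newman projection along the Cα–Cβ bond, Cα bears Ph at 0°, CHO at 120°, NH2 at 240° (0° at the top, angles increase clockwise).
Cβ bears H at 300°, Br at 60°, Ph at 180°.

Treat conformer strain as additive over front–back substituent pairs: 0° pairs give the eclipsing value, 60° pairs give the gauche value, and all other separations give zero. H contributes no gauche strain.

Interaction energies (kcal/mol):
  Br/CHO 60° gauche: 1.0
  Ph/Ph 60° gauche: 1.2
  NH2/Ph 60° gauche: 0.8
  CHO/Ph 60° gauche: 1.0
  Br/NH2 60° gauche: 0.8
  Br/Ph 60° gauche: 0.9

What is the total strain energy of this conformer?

This conformer is staggered. Ph at 0° is gauche with Br at 60° (0.9); CHO at 120° is gauche with Br at 60° (1.0); CHO at 120° is gauche with Ph at 180° (1.0); NH2 at 240° is gauche with Ph at 180° (0.8). Total 3.7 kcal/mol.

3.7 kcal/mol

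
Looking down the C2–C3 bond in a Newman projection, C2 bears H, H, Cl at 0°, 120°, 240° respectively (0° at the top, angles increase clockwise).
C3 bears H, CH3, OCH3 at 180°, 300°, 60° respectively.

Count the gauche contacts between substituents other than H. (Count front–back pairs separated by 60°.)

Non-H gauche pairs: Cl(240°)/CH3(300°) — 1 interaction.

1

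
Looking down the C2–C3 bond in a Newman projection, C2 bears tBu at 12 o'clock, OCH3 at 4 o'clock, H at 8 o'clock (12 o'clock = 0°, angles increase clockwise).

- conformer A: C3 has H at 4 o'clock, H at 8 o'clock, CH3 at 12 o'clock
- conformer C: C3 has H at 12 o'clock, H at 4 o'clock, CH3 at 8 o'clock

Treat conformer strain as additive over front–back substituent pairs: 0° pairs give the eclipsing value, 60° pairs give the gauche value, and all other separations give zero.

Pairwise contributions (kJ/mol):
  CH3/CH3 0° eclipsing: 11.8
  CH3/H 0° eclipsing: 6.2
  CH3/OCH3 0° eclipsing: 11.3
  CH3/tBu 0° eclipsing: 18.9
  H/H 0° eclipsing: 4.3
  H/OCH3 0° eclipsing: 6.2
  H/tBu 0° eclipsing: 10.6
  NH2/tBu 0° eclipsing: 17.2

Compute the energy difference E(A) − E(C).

+6.4 kJ/mol

A (eclipsed): tBu(0°)/CH3(0°) eclipsed 18.9; OCH3(120°)/H(120°) eclipsed 6.2; H(240°)/H(240°) eclipsed 4.3 → 29.4 kJ/mol.
C (eclipsed): tBu(0°)/H(0°) eclipsed 10.6; OCH3(120°)/H(120°) eclipsed 6.2; H(240°)/CH3(240°) eclipsed 6.2 → 23.0 kJ/mol.
E(A) − E(C) = 29.4 − 23.0 = +6.4 kJ/mol.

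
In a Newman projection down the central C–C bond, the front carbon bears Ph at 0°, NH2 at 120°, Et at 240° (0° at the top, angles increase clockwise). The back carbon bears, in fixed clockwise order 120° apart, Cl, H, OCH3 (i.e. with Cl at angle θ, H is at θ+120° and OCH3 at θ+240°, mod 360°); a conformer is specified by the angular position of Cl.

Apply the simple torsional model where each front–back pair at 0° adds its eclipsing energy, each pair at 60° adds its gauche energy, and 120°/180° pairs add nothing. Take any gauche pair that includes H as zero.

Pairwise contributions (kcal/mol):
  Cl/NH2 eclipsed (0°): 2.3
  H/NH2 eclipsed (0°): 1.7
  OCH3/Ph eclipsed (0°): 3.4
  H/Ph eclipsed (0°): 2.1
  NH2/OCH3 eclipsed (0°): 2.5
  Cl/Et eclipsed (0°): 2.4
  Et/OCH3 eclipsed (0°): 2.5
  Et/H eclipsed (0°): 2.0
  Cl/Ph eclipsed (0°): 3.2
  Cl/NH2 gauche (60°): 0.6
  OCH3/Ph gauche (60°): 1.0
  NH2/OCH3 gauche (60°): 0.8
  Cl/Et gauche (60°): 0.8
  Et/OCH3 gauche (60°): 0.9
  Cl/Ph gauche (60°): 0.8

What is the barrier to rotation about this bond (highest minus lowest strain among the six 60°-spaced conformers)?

4.5 kcal/mol

Cl at 0° (eclipsed): Ph(0°)/Cl(0°) eclipsed 3.2; NH2(120°)/H(120°) eclipsed 1.7; Et(240°)/OCH3(240°) eclipsed 2.5 → 7.4 kcal/mol.
Cl at 60° (staggered): Ph(0°)/Cl(60°) gauche 0.8; Ph(0°)/OCH3(300°) gauche 1.0; NH2(120°)/Cl(60°) gauche 0.6; Et(240°)/OCH3(300°) gauche 0.9 → 3.3 kcal/mol.
Cl at 120° (eclipsed): Ph(0°)/OCH3(0°) eclipsed 3.4; NH2(120°)/Cl(120°) eclipsed 2.3; Et(240°)/H(240°) eclipsed 2.0 → 7.7 kcal/mol.
Cl at 180° (staggered): Ph(0°)/OCH3(60°) gauche 1.0; NH2(120°)/Cl(180°) gauche 0.6; NH2(120°)/OCH3(60°) gauche 0.8; Et(240°)/Cl(180°) gauche 0.8 → 3.2 kcal/mol.
Cl at 240° (eclipsed): Ph(0°)/H(0°) eclipsed 2.1; NH2(120°)/OCH3(120°) eclipsed 2.5; Et(240°)/Cl(240°) eclipsed 2.4 → 7.0 kcal/mol.
Cl at 300° (staggered): Ph(0°)/Cl(300°) gauche 0.8; NH2(120°)/OCH3(180°) gauche 0.8; Et(240°)/Cl(300°) gauche 0.8; Et(240°)/OCH3(180°) gauche 0.9 → 3.3 kcal/mol.
Max at 120° (7.7 kcal/mol), min at 180° (3.2 kcal/mol); barrier = 4.5 kcal/mol.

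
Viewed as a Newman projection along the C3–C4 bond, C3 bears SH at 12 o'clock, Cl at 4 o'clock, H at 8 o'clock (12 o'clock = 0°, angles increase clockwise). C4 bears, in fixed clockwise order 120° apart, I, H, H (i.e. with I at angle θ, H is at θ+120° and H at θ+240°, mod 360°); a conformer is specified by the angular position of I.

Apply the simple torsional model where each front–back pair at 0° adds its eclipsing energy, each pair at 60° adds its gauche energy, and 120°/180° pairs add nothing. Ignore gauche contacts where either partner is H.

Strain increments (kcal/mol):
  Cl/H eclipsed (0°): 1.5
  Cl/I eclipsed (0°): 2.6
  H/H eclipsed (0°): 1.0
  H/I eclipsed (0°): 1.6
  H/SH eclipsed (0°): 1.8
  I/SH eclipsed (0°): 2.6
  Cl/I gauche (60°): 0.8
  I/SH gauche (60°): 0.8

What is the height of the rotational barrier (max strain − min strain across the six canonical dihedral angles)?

4.6 kcal/mol

I at 0° (eclipsed): SH(0°)/I(0°) eclipsed 2.6; Cl(120°)/H(120°) eclipsed 1.5; H(240°)/H(240°) eclipsed 1.0 → 5.1 kcal/mol.
I at 60° (staggered): SH(0°)/I(60°) gauche 0.8; Cl(120°)/I(60°) gauche 0.8 → 1.6 kcal/mol.
I at 120° (eclipsed): SH(0°)/H(0°) eclipsed 1.8; Cl(120°)/I(120°) eclipsed 2.6; H(240°)/H(240°) eclipsed 1.0 → 5.4 kcal/mol.
I at 180° (staggered): Cl(120°)/I(180°) gauche 0.8 → 0.8 kcal/mol.
I at 240° (eclipsed): SH(0°)/H(0°) eclipsed 1.8; Cl(120°)/H(120°) eclipsed 1.5; H(240°)/I(240°) eclipsed 1.6 → 4.9 kcal/mol.
I at 300° (staggered): SH(0°)/I(300°) gauche 0.8 → 0.8 kcal/mol.
Max at 120° (5.4 kcal/mol), min at 180° (0.8 kcal/mol); barrier = 4.6 kcal/mol.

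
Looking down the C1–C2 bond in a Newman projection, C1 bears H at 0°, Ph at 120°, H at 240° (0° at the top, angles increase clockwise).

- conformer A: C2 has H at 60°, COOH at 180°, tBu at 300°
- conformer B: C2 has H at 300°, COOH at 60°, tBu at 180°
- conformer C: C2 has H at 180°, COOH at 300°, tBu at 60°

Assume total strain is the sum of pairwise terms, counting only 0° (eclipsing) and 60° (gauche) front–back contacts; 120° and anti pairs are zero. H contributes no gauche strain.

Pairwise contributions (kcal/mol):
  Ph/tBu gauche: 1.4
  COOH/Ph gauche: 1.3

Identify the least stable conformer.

A (staggered): Ph–COOH gauche; 1.3 = 1.3 kcal/mol.
B (staggered): Ph–COOH gauche, Ph–tBu gauche; 1.3 + 1.4 = 2.7 kcal/mol.
C (staggered): Ph–tBu gauche; 1.4 = 1.4 kcal/mol.
B has the highest total (2.7 kcal/mol).

B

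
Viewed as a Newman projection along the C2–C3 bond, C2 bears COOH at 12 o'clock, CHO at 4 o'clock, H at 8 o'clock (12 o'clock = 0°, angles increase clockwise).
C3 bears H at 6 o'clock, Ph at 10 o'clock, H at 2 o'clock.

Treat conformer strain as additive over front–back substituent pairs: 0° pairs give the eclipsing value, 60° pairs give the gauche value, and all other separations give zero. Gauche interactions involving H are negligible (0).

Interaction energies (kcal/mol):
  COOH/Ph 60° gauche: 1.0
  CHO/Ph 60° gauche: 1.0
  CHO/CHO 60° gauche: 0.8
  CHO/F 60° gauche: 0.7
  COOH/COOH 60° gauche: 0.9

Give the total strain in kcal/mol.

This conformer (staggered): COOH–Ph gauche; 1.0 = 1.0 kcal/mol.

1.0 kcal/mol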